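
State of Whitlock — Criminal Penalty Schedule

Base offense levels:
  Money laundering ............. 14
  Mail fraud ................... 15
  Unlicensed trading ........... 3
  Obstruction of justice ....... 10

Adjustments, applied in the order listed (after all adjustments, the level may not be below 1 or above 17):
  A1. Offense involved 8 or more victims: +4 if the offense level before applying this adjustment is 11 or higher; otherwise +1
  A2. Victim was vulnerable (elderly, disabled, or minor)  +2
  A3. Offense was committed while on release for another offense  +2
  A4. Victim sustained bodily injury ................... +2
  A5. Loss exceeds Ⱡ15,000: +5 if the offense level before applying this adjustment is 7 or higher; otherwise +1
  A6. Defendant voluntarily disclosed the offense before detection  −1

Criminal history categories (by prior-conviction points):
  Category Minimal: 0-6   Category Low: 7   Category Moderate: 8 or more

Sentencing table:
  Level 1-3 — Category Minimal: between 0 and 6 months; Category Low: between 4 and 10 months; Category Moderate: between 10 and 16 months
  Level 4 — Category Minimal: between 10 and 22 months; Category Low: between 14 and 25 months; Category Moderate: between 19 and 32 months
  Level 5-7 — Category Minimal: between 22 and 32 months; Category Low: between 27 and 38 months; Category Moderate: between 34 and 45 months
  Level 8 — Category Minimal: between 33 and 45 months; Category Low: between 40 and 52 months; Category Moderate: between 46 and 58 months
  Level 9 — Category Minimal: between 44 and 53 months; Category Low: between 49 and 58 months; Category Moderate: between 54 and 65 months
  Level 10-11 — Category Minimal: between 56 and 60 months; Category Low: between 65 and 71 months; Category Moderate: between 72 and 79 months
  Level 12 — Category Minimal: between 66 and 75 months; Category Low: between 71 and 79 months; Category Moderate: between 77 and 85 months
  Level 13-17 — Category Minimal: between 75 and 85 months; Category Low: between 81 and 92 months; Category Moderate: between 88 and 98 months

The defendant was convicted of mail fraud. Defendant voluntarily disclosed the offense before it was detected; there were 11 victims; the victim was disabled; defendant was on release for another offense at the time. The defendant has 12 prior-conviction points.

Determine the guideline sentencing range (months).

Base offense level for mail fraud: 15.
A1 applies (level before this adjustment is 15 ≥ 11, so +4): 15 + 4 = 19.
A2 applies: 19 + 2 = 21.
A3 applies: 21 + 2 = 23.
A5 does not apply.
A6 applies: 23 − 1 = 22.
Level 22 exceeds the maximum of 17; capped at 17.
Final offense level: 17.
Criminal history: 12 prior points → Category Moderate (8+).
Level 17 falls in the 13-17 band.
Grid: Level 13-17 × Category Moderate = 88-98 months.

88-98 months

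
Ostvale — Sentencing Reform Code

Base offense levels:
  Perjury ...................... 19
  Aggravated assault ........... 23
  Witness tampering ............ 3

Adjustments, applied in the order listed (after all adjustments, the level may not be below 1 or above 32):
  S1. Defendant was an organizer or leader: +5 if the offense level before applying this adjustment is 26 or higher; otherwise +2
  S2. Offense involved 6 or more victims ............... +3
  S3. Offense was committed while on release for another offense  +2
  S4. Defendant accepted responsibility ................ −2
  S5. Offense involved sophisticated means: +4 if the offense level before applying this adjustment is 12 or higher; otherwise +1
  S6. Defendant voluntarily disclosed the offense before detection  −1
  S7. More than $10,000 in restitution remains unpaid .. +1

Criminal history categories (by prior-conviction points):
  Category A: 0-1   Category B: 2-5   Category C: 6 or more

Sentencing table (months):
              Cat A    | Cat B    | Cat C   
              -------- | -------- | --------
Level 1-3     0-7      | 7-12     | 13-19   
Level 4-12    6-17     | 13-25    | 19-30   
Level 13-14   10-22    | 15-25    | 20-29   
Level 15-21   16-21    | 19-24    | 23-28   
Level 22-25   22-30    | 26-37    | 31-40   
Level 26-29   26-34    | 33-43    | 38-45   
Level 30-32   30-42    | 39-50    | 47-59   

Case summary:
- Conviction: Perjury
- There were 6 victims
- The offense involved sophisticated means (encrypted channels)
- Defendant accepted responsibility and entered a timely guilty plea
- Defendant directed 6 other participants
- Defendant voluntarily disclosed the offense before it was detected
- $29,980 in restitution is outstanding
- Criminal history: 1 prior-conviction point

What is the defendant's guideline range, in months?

26-34 months

Base offense level for perjury: 19.
S1 applies (level before this adjustment is 19 < 26, so +2): 19 + 2 = 21.
S2 applies: 21 + 3 = 24.
S4 applies: 24 − 2 = 22.
S5 applies (level before this adjustment is 22 ≥ 12, so +4): 22 + 4 = 26.
S6 applies: 26 − 1 = 25.
S7 applies: 25 + 1 = 26.
Final offense level: 26.
Criminal history: 1 prior point → Category A (0-1).
Level 26 falls in the 26-29 band.
Grid: Level 26-29 × Category A = 26-34 months.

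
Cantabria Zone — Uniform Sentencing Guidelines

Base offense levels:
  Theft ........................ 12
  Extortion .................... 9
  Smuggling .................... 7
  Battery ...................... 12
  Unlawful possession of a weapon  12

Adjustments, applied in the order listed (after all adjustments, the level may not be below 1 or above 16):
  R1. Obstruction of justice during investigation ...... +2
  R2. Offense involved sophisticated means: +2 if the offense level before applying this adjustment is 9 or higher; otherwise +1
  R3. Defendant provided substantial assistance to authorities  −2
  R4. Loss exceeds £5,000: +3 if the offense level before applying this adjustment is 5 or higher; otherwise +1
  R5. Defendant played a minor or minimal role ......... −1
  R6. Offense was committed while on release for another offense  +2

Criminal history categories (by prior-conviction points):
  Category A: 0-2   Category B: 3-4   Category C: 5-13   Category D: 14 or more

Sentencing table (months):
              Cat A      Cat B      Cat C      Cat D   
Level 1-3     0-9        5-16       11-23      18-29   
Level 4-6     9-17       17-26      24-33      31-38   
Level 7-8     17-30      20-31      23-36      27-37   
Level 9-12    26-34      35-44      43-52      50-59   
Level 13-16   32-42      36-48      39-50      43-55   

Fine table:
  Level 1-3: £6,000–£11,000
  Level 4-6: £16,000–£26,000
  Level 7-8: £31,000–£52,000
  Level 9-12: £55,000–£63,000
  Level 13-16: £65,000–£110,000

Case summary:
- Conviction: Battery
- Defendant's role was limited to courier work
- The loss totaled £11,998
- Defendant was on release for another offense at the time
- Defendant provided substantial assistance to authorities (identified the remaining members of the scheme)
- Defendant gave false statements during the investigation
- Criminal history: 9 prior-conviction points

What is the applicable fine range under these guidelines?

£65,000–£110,000

Base offense level for battery: 12.
R1 applies: 12 + 2 = 14.
R3 applies: 14 − 2 = 12.
R4 applies (level before this adjustment is 12 ≥ 5, so +3): 12 + 3 = 15.
R5 applies: 15 − 1 = 14.
R6 applies: 14 + 2 = 16.
Final offense level: 16.
Level 16 falls in the 13-16 band.
Fine table: Level 13-16 → £65,000–£110,000.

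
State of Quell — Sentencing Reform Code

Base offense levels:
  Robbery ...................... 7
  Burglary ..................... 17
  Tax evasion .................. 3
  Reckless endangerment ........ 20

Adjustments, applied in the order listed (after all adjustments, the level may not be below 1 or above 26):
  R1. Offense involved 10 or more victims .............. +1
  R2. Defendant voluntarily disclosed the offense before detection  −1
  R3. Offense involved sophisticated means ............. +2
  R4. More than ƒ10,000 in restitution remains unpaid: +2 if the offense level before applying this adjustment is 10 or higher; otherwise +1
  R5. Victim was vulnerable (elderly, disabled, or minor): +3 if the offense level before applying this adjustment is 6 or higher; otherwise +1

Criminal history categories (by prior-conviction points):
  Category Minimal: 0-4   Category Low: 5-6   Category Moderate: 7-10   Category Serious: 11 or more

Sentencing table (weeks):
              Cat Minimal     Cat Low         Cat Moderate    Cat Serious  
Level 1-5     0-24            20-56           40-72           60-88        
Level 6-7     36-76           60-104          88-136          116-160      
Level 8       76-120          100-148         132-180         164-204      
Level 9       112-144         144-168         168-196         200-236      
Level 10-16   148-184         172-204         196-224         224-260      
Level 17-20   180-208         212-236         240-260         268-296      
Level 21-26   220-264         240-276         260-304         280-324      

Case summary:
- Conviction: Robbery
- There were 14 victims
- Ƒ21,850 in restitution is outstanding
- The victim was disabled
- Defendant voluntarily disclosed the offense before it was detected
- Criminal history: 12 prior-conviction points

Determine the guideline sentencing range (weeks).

Base offense level for robbery: 7.
R1 applies: 7 + 1 = 8.
R2 applies: 8 − 1 = 7.
R4 applies (level before this adjustment is 7 < 10, so +1): 7 + 1 = 8.
R5 applies (level before this adjustment is 8 ≥ 6, so +3): 8 + 3 = 11.
Final offense level: 11.
Criminal history: 12 prior points → Category Serious (11+).
Level 11 falls in the 10-16 band.
Grid: Level 10-16 × Category Serious = 224-260 weeks.

224-260 weeks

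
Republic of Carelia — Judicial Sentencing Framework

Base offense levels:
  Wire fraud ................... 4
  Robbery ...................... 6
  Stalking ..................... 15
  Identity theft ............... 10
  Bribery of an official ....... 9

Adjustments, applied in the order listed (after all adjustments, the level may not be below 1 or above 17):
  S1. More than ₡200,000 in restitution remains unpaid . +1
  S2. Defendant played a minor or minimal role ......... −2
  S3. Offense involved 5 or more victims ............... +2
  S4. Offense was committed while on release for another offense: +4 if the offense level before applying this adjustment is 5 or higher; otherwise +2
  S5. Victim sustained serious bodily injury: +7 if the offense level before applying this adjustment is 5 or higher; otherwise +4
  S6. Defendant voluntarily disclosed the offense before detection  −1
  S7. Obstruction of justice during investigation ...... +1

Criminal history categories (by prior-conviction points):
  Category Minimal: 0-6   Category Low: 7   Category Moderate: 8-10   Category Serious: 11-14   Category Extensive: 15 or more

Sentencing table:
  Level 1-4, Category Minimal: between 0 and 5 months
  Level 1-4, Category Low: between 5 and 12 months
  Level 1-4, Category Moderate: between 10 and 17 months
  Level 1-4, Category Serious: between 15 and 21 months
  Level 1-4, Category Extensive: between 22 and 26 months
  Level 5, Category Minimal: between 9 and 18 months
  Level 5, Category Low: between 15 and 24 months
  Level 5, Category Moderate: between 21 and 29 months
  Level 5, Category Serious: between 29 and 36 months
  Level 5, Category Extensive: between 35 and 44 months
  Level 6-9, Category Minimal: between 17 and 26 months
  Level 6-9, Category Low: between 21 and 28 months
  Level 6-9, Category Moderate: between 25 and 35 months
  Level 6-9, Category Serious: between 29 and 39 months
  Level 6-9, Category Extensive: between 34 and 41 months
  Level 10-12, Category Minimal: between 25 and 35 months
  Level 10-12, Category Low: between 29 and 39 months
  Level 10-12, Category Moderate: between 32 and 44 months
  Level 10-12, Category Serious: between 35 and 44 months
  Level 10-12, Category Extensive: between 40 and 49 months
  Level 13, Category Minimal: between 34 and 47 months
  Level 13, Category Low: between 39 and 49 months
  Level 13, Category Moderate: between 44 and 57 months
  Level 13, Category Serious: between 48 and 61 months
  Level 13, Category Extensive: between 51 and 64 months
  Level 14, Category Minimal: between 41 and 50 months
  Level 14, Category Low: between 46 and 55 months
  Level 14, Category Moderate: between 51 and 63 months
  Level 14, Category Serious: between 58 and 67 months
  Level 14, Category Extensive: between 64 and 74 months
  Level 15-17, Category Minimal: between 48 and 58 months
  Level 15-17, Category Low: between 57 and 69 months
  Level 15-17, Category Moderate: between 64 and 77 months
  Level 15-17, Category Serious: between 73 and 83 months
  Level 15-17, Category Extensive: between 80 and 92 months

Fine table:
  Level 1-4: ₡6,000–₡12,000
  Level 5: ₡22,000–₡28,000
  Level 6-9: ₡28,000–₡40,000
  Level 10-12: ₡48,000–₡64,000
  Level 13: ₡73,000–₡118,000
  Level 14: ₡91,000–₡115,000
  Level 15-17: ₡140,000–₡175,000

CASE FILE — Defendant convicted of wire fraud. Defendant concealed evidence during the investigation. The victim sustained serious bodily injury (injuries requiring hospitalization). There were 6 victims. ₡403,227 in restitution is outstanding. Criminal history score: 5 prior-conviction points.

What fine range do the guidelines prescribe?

Base offense level for wire fraud: 4.
S1 applies: 4 + 1 = 5.
S2 does not apply.
S3 applies: 5 + 2 = 7.
S4 does not apply.
S5 applies (level before this adjustment is 7 ≥ 5, so +7): 7 + 7 = 14.
S6 does not apply.
S7 applies: 14 + 1 = 15.
Final offense level: 15.
Level 15 falls in the 15-17 band.
Fine table: Level 15-17 → ₡140,000–₡175,000.

₡140,000–₡175,000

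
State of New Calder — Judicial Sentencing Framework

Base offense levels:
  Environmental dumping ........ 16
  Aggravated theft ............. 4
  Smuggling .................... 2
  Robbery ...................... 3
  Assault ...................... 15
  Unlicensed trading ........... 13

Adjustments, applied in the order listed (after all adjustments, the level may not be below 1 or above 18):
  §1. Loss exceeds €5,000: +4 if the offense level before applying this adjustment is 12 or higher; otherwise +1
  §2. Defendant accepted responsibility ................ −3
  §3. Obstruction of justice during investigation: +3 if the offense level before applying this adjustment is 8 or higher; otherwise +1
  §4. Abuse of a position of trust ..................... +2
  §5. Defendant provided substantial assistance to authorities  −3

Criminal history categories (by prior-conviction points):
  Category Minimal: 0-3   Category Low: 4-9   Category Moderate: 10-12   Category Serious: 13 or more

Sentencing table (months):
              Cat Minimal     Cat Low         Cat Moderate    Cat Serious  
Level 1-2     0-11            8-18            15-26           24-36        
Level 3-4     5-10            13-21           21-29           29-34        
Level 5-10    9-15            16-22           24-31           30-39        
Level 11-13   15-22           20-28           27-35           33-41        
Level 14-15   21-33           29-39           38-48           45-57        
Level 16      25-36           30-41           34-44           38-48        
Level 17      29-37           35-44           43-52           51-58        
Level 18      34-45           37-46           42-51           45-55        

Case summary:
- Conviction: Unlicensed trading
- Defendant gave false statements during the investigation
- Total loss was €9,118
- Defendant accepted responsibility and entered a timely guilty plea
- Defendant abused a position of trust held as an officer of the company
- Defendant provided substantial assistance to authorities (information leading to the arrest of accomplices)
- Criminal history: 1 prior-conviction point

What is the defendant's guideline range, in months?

25-36 months

Base offense level for unlicensed trading: 13.
§1 applies (level before this adjustment is 13 ≥ 12, so +4): 13 + 4 = 17.
§2 applies: 17 − 3 = 14.
§3 applies (level before this adjustment is 14 ≥ 8, so +3): 14 + 3 = 17.
§4 applies: 17 + 2 = 19.
§5 applies: 19 − 3 = 16.
Final offense level: 16.
Criminal history: 1 prior point → Category Minimal (0-3).
Level 16 falls in the 16 band.
Grid: Level 16 × Category Minimal = 25-36 months.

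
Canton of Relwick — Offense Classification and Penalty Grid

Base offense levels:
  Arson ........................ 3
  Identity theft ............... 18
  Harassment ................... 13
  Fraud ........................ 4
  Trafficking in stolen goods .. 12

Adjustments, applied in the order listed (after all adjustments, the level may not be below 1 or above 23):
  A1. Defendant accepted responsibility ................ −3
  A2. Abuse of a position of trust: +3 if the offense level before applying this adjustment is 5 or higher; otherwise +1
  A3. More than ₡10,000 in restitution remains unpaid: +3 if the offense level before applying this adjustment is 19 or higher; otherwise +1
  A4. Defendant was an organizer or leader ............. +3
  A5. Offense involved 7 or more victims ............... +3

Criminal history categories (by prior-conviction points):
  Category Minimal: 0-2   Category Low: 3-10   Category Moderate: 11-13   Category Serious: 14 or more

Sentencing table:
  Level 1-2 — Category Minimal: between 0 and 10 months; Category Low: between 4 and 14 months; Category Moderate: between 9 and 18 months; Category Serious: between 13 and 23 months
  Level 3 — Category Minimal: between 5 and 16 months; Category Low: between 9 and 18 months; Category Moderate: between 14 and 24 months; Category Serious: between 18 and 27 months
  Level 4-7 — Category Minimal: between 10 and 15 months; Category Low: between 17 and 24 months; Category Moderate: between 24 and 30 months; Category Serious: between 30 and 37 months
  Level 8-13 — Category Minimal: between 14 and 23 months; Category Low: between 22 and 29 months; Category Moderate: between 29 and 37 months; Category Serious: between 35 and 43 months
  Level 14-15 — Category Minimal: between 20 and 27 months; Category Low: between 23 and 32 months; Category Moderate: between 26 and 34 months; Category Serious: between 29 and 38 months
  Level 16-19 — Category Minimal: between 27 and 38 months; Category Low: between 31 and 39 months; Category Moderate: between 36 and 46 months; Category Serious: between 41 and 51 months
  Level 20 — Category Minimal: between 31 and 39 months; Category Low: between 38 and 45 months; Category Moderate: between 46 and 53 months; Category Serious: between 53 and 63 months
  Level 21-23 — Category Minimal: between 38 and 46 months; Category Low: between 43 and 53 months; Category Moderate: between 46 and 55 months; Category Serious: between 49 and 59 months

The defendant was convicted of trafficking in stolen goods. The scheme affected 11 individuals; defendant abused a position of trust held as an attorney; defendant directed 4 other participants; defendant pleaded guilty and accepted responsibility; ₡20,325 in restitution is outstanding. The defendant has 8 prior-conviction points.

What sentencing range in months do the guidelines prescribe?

Base offense level for trafficking in stolen goods: 12.
A1 applies: 12 − 3 = 9.
A2 applies (level before this adjustment is 9 ≥ 5, so +3): 9 + 3 = 12.
A3 applies (level before this adjustment is 12 < 19, so +1): 12 + 1 = 13.
A4 applies: 13 + 3 = 16.
A5 applies: 16 + 3 = 19.
Final offense level: 19.
Criminal history: 8 prior points → Category Low (3-10).
Level 19 falls in the 16-19 band.
Grid: Level 16-19 × Category Low = 31-39 months.

31-39 months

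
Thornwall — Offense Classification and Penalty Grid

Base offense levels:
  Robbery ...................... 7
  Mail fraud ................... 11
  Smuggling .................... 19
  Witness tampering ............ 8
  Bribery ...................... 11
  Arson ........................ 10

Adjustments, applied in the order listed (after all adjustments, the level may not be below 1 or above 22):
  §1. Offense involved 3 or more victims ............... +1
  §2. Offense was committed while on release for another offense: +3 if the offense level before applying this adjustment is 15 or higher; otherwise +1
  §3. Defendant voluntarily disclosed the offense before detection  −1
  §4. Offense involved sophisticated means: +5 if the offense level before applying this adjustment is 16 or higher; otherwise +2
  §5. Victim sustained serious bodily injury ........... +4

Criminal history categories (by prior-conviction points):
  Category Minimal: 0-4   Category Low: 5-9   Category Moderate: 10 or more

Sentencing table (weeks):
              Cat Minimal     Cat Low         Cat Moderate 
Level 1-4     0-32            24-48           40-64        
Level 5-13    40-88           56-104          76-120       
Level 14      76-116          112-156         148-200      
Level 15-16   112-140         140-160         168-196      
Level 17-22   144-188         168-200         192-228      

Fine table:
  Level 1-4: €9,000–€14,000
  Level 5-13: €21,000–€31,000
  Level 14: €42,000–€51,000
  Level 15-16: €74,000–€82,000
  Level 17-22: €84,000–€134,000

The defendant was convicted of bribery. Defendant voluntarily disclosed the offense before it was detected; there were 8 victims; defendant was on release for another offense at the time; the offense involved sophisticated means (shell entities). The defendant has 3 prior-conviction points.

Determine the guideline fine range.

Base offense level for bribery: 11.
§1 applies: 11 + 1 = 12.
§2 applies (level before this adjustment is 12 < 15, so +1): 12 + 1 = 13.
§3 applies: 13 − 1 = 12.
§4 applies (level before this adjustment is 12 < 16, so +2): 12 + 2 = 14.
Final offense level: 14.
Level 14 falls in the 14 band.
Fine table: Level 14 → €42,000–€51,000.

€42,000–€51,000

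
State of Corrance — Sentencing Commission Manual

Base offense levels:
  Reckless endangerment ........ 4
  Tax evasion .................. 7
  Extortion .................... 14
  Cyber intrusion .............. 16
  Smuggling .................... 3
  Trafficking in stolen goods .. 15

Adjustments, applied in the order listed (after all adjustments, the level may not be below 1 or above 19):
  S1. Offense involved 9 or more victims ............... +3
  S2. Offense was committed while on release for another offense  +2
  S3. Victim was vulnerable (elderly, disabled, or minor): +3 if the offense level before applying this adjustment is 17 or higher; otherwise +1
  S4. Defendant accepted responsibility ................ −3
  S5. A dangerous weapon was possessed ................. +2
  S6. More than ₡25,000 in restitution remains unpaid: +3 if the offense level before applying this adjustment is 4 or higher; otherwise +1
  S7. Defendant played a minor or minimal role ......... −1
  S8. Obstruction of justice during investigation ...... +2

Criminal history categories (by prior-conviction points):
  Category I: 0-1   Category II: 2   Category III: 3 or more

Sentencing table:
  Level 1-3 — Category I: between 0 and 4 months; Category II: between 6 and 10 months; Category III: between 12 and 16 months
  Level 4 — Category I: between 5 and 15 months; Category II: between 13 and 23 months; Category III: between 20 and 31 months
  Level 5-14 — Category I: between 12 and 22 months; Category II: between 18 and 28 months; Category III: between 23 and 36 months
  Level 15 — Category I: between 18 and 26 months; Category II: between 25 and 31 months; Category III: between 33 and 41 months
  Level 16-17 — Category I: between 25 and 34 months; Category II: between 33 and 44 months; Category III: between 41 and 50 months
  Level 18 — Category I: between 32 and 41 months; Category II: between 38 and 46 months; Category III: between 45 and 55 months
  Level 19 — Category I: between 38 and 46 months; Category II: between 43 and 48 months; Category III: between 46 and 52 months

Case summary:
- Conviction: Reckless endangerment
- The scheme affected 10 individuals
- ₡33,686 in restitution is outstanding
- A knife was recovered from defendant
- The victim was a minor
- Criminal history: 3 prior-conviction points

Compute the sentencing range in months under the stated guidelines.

23-36 months

Base offense level for reckless endangerment: 4.
S1 applies: 4 + 3 = 7.
S2 does not apply.
S3 applies (level before this adjustment is 7 < 17, so +1): 7 + 1 = 8.
S4 does not apply.
S5 applies: 8 + 2 = 10.
S6 applies (level before this adjustment is 10 ≥ 4, so +3): 10 + 3 = 13.
Final offense level: 13.
Criminal history: 3 prior points → Category III (3+).
Level 13 falls in the 5-14 band.
Grid: Level 5-14 × Category III = 23-36 months.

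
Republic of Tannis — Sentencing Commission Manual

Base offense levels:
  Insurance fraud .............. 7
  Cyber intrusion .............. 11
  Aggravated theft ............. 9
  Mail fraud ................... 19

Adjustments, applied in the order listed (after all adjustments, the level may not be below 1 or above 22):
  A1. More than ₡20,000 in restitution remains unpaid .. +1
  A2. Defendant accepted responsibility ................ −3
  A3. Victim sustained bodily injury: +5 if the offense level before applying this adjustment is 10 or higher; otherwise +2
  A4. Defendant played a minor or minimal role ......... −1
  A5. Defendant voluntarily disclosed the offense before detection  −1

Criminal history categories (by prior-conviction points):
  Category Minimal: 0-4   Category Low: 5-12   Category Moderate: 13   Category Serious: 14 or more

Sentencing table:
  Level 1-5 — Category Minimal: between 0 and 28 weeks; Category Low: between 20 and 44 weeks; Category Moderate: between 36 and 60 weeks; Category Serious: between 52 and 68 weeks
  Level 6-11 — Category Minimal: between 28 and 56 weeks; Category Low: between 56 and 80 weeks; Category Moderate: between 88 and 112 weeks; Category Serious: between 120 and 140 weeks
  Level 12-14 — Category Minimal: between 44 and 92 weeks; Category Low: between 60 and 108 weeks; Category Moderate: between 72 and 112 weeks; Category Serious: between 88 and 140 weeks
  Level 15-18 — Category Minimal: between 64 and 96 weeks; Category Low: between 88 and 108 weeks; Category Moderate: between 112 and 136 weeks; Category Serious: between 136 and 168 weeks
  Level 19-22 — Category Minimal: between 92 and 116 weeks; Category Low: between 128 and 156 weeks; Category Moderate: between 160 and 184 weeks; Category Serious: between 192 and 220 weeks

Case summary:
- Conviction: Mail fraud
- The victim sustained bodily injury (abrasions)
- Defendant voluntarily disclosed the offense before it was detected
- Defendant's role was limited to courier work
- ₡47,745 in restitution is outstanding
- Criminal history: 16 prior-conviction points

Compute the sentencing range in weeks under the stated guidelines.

192-220 weeks

Base offense level for mail fraud: 19.
A1 applies: 19 + 1 = 20.
A3 applies (level before this adjustment is 20 ≥ 10, so +5): 20 + 5 = 25.
A4 applies: 25 − 1 = 24.
A5 applies: 24 − 1 = 23.
Level 23 exceeds the maximum of 22; capped at 22.
Final offense level: 22.
Criminal history: 16 prior points → Category Serious (14+).
Level 22 falls in the 19-22 band.
Grid: Level 19-22 × Category Serious = 192-220 weeks.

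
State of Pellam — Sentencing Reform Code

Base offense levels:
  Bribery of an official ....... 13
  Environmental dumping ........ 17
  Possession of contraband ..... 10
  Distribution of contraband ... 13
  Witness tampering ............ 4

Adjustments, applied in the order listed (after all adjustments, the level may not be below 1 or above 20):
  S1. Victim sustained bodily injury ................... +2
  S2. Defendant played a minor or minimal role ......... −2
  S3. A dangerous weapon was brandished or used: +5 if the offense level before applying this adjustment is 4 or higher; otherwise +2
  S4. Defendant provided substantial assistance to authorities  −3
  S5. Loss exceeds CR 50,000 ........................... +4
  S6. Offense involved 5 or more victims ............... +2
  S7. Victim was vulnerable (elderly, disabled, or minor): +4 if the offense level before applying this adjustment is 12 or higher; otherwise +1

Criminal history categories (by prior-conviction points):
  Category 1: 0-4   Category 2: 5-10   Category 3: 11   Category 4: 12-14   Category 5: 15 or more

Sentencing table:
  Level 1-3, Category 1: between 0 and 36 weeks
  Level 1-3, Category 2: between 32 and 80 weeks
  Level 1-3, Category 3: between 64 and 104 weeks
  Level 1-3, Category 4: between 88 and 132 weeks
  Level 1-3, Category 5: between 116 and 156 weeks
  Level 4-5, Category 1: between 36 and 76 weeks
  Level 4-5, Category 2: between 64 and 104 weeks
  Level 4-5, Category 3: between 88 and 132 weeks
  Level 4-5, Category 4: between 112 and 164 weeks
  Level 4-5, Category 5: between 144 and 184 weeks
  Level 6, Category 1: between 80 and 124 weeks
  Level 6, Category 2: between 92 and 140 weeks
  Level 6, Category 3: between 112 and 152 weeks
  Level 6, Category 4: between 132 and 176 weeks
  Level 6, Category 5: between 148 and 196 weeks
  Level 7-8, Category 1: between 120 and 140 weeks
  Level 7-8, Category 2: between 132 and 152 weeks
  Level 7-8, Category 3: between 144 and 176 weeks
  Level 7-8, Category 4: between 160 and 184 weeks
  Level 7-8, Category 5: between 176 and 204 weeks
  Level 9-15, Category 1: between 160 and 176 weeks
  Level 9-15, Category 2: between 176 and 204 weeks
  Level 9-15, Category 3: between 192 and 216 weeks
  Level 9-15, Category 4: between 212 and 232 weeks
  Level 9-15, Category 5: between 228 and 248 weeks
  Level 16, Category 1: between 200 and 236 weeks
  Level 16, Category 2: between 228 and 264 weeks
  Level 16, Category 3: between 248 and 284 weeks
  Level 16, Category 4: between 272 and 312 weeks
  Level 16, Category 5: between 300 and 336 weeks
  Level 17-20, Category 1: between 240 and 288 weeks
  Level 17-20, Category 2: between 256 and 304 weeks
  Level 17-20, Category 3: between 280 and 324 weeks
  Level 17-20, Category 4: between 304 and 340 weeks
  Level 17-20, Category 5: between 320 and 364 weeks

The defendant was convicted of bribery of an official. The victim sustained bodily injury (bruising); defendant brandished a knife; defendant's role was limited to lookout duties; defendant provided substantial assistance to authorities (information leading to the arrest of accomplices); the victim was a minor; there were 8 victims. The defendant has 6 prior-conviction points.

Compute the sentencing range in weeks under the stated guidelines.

256-304 weeks

Base offense level for bribery of an official: 13.
S1 applies: 13 + 2 = 15.
S2 applies: 15 − 2 = 13.
S3 applies (level before this adjustment is 13 ≥ 4, so +5): 13 + 5 = 18.
S4 applies: 18 − 3 = 15.
S6 applies: 15 + 2 = 17.
S7 applies (level before this adjustment is 17 ≥ 12, so +4): 17 + 4 = 21.
Level 21 exceeds the maximum of 20; capped at 20.
Final offense level: 20.
Criminal history: 6 prior points → Category 2 (5-10).
Level 20 falls in the 17-20 band.
Grid: Level 17-20 × Category 2 = 256-304 weeks.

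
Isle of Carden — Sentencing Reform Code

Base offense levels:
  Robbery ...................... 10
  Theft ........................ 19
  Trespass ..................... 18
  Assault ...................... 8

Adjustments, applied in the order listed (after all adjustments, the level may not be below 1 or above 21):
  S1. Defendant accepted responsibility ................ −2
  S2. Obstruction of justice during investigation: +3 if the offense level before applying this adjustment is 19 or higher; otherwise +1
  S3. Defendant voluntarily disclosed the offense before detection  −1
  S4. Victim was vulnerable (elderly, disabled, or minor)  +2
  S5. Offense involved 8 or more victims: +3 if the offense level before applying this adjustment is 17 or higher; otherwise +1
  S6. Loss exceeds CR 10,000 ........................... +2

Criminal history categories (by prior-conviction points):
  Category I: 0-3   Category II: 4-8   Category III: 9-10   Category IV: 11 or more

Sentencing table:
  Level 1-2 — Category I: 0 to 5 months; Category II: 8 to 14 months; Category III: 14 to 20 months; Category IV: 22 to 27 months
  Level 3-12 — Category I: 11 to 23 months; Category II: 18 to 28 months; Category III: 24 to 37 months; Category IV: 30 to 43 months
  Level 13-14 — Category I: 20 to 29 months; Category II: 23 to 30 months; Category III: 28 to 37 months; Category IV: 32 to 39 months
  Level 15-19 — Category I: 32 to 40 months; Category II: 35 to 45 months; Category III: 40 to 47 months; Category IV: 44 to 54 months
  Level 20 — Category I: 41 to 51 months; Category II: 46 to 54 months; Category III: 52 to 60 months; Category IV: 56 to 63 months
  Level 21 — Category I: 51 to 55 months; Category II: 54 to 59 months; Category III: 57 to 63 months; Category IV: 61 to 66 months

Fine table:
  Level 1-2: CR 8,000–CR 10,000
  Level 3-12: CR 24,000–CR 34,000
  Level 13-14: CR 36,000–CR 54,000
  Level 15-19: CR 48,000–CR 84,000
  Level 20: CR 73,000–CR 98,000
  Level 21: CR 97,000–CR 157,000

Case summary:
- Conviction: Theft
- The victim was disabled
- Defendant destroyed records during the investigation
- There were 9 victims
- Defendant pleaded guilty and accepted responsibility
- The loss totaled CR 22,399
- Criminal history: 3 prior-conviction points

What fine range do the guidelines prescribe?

Base offense level for theft: 19.
S1 applies: 19 − 2 = 17.
S2 applies (level before this adjustment is 17 < 19, so +1): 17 + 1 = 18.
S4 applies: 18 + 2 = 20.
S5 applies (level before this adjustment is 20 ≥ 17, so +3): 20 + 3 = 23.
S6 applies: 23 + 2 = 25.
Level 25 exceeds the maximum of 21; capped at 21.
Final offense level: 21.
Level 21 falls in the 21 band.
Fine table: Level 21 → CR 97,000–CR 157,000.

CR 97,000–CR 157,000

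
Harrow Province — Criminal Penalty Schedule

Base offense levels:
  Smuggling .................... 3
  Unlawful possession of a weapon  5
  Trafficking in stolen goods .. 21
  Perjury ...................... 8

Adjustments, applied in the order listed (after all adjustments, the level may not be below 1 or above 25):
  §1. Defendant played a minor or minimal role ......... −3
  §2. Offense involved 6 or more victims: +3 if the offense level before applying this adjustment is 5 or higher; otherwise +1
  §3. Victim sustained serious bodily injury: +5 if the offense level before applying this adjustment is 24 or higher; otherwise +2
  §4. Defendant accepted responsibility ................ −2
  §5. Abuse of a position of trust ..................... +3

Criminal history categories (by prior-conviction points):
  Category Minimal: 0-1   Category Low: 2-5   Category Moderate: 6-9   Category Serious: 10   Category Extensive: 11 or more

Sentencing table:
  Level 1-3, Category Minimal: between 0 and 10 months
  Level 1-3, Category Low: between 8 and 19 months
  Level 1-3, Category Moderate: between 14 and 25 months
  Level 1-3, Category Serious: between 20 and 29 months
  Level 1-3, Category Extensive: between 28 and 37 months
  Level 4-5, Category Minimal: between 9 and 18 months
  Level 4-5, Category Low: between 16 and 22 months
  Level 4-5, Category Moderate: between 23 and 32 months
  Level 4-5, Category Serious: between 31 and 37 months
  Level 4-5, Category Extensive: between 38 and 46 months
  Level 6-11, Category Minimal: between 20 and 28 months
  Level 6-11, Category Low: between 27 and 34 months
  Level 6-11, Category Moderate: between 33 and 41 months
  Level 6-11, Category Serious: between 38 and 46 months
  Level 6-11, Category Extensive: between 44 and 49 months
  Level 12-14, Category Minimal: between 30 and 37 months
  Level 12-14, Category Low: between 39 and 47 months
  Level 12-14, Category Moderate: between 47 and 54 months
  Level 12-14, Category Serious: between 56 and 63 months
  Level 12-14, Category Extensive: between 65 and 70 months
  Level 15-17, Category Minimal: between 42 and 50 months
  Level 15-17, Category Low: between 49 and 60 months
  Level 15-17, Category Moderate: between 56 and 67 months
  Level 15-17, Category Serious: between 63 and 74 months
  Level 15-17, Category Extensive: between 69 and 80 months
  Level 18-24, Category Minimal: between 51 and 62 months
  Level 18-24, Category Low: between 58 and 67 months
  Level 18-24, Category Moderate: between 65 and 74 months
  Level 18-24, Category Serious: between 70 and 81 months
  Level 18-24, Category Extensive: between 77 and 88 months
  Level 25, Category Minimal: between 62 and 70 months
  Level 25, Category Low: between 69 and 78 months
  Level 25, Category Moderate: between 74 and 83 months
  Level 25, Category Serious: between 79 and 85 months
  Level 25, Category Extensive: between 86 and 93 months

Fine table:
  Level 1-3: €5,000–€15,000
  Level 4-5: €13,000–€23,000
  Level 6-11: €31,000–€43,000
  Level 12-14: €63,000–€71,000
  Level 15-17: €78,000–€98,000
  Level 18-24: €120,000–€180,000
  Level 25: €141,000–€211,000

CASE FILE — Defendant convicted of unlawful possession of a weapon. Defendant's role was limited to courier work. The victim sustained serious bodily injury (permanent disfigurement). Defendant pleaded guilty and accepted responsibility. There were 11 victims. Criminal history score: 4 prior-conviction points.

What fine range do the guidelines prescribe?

Base offense level for unlawful possession of a weapon: 5.
§1 applies: 5 − 3 = 2.
§2 applies (level before this adjustment is 2 < 5, so +1): 2 + 1 = 3.
§3 applies (level before this adjustment is 3 < 24, so +2): 3 + 2 = 5.
§4 applies: 5 − 2 = 3.
Final offense level: 3.
Level 3 falls in the 1-3 band.
Fine table: Level 1-3 → €5,000–€15,000.

€5,000–€15,000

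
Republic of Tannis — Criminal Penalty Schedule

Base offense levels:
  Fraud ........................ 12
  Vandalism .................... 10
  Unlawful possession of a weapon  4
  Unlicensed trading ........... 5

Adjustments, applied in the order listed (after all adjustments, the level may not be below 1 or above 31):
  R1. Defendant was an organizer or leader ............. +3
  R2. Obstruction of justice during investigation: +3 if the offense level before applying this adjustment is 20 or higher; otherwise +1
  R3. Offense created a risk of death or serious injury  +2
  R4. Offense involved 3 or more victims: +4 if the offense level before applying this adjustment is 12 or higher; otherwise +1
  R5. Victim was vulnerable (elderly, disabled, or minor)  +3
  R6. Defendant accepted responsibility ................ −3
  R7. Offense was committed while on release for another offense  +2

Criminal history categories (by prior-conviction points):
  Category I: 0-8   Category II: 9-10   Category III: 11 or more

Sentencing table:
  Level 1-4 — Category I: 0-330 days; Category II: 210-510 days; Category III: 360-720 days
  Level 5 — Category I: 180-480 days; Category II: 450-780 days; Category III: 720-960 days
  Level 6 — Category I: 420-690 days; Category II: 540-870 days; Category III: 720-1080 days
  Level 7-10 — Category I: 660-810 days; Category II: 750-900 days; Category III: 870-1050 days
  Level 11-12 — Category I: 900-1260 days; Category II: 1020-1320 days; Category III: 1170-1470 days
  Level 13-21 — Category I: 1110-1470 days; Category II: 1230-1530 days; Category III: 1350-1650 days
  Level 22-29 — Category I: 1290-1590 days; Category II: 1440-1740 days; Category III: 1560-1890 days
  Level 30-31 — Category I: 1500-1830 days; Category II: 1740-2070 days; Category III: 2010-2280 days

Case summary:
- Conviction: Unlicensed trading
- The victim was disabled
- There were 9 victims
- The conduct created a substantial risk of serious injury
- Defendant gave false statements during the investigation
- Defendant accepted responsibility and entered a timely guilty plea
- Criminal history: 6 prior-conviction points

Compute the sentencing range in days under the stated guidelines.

660-810 days

Base offense level for unlicensed trading: 5.
R1 does not apply.
R2 applies (level before this adjustment is 5 < 20, so +1): 5 + 1 = 6.
R3 applies: 6 + 2 = 8.
R4 applies (level before this adjustment is 8 < 12, so +1): 8 + 1 = 9.
R5 applies: 9 + 3 = 12.
R6 applies: 12 − 3 = 9.
Final offense level: 9.
Criminal history: 6 prior points → Category I (0-8).
Level 9 falls in the 7-10 band.
Grid: Level 7-10 × Category I = 660-810 days.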